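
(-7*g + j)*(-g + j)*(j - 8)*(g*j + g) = 7*g^3*j^2 - 49*g^3*j - 56*g^3 - 8*g^2*j^3 + 56*g^2*j^2 + 64*g^2*j + g*j^4 - 7*g*j^3 - 8*g*j^2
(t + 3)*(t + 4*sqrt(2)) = t^2 + 3*t + 4*sqrt(2)*t + 12*sqrt(2)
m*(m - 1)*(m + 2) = m^3 + m^2 - 2*m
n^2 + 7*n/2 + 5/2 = (n + 1)*(n + 5/2)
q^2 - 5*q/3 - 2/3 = (q - 2)*(q + 1/3)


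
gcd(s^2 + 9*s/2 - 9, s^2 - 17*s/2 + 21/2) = s - 3/2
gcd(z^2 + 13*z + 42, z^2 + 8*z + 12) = z + 6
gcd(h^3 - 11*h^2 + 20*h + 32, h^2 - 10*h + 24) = h - 4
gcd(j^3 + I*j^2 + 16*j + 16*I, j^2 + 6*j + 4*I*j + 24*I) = j + 4*I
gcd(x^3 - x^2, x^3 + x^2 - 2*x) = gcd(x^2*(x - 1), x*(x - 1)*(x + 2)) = x^2 - x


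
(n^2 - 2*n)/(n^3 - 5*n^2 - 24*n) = (2 - n)/(-n^2 + 5*n + 24)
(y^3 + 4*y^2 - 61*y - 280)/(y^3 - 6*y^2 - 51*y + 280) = (y + 5)/(y - 5)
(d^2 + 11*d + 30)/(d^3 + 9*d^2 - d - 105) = (d + 6)/(d^2 + 4*d - 21)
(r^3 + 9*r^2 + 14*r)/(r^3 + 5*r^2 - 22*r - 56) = r/(r - 4)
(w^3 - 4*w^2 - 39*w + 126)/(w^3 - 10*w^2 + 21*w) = (w + 6)/w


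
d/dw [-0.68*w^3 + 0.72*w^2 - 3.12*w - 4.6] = -2.04*w^2 + 1.44*w - 3.12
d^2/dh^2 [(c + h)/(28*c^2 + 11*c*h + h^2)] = 2*((c + h)*(11*c + 2*h)^2 - 3*(4*c + h)*(28*c^2 + 11*c*h + h^2))/(28*c^2 + 11*c*h + h^2)^3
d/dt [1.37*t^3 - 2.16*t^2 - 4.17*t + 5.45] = 4.11*t^2 - 4.32*t - 4.17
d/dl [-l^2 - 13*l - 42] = -2*l - 13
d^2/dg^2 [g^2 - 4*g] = 2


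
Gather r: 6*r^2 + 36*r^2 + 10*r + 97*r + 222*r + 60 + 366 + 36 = 42*r^2 + 329*r + 462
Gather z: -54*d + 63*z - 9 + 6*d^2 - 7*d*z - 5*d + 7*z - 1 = 6*d^2 - 59*d + z*(70 - 7*d) - 10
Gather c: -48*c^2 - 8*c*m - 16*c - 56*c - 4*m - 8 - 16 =-48*c^2 + c*(-8*m - 72) - 4*m - 24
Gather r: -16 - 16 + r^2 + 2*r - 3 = r^2 + 2*r - 35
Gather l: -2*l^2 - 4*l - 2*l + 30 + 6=-2*l^2 - 6*l + 36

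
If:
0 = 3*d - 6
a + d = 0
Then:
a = -2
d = 2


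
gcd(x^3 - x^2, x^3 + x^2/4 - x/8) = x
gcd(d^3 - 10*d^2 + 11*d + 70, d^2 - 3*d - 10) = d^2 - 3*d - 10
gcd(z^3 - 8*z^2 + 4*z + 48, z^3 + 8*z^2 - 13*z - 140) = z - 4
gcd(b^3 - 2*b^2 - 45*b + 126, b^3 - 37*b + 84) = b^2 + 4*b - 21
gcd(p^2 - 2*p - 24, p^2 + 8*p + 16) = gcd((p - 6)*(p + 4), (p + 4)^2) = p + 4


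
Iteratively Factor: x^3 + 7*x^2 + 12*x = (x + 3)*(x^2 + 4*x) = x*(x + 3)*(x + 4)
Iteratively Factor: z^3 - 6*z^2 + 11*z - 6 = (z - 3)*(z^2 - 3*z + 2) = (z - 3)*(z - 1)*(z - 2)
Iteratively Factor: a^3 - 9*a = (a - 3)*(a^2 + 3*a) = a*(a - 3)*(a + 3)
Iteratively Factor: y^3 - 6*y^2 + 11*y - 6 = (y - 2)*(y^2 - 4*y + 3) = (y - 3)*(y - 2)*(y - 1)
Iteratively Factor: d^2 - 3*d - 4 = (d - 4)*(d + 1)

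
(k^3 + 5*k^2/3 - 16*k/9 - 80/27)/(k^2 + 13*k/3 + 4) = (k^2 + k/3 - 20/9)/(k + 3)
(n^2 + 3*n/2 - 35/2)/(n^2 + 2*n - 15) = (n - 7/2)/(n - 3)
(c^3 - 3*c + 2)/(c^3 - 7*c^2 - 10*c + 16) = (c - 1)/(c - 8)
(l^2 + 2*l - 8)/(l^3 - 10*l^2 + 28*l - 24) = (l + 4)/(l^2 - 8*l + 12)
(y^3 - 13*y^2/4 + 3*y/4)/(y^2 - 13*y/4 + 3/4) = y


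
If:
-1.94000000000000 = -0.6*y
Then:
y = 3.23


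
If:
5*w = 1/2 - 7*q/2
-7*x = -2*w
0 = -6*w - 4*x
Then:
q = 1/7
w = 0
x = 0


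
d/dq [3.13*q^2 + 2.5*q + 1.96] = 6.26*q + 2.5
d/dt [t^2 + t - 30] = 2*t + 1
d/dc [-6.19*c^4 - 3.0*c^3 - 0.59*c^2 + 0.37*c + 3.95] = -24.76*c^3 - 9.0*c^2 - 1.18*c + 0.37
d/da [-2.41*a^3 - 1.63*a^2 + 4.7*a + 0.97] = -7.23*a^2 - 3.26*a + 4.7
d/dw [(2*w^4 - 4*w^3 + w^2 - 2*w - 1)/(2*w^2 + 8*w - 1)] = 2*(4*w^5 + 20*w^4 - 36*w^3 + 12*w^2 + w + 5)/(4*w^4 + 32*w^3 + 60*w^2 - 16*w + 1)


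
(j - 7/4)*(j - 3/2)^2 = j^3 - 19*j^2/4 + 15*j/2 - 63/16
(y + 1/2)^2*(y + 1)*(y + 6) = y^4 + 8*y^3 + 53*y^2/4 + 31*y/4 + 3/2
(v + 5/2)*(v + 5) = v^2 + 15*v/2 + 25/2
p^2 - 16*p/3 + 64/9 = (p - 8/3)^2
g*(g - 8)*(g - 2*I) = g^3 - 8*g^2 - 2*I*g^2 + 16*I*g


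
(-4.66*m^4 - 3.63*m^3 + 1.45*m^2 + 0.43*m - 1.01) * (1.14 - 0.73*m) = 3.4018*m^5 - 2.6625*m^4 - 5.1967*m^3 + 1.3391*m^2 + 1.2275*m - 1.1514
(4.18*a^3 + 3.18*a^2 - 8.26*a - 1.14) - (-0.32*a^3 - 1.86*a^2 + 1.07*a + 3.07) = 4.5*a^3 + 5.04*a^2 - 9.33*a - 4.21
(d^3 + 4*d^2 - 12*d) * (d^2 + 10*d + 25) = d^5 + 14*d^4 + 53*d^3 - 20*d^2 - 300*d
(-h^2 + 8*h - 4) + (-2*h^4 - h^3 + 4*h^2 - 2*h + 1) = -2*h^4 - h^3 + 3*h^2 + 6*h - 3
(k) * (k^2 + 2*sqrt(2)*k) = k^3 + 2*sqrt(2)*k^2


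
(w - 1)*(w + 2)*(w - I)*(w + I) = w^4 + w^3 - w^2 + w - 2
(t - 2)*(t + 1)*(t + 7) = t^3 + 6*t^2 - 9*t - 14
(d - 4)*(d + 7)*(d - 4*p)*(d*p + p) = d^4*p - 4*d^3*p^2 + 4*d^3*p - 16*d^2*p^2 - 25*d^2*p + 100*d*p^2 - 28*d*p + 112*p^2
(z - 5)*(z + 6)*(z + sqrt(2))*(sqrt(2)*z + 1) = sqrt(2)*z^4 + sqrt(2)*z^3 + 3*z^3 - 29*sqrt(2)*z^2 + 3*z^2 - 90*z + sqrt(2)*z - 30*sqrt(2)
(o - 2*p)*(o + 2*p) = o^2 - 4*p^2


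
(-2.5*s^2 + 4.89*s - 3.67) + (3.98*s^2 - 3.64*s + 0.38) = 1.48*s^2 + 1.25*s - 3.29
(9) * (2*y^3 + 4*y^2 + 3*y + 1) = 18*y^3 + 36*y^2 + 27*y + 9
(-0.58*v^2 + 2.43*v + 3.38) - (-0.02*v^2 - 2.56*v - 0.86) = -0.56*v^2 + 4.99*v + 4.24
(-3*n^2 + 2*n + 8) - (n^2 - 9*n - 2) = -4*n^2 + 11*n + 10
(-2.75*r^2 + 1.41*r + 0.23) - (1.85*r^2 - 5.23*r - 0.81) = -4.6*r^2 + 6.64*r + 1.04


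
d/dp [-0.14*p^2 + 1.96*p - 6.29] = 1.96 - 0.28*p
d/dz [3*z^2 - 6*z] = 6*z - 6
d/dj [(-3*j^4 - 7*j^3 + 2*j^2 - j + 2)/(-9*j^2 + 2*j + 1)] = (54*j^5 + 45*j^4 - 40*j^3 - 26*j^2 + 40*j - 5)/(81*j^4 - 36*j^3 - 14*j^2 + 4*j + 1)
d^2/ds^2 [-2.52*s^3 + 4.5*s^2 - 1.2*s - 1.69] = 9.0 - 15.12*s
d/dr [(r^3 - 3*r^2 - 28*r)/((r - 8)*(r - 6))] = (r^4 - 28*r^3 + 214*r^2 - 288*r - 1344)/(r^4 - 28*r^3 + 292*r^2 - 1344*r + 2304)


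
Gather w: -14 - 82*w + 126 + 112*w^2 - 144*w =112*w^2 - 226*w + 112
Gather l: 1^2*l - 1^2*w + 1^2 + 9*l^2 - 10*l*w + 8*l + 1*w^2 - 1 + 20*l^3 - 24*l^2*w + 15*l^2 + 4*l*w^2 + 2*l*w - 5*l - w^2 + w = 20*l^3 + l^2*(24 - 24*w) + l*(4*w^2 - 8*w + 4)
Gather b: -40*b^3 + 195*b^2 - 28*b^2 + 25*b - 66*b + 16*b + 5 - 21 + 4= -40*b^3 + 167*b^2 - 25*b - 12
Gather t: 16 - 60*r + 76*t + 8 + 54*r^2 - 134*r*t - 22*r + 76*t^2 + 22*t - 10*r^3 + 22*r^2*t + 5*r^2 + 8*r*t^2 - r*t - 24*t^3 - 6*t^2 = -10*r^3 + 59*r^2 - 82*r - 24*t^3 + t^2*(8*r + 70) + t*(22*r^2 - 135*r + 98) + 24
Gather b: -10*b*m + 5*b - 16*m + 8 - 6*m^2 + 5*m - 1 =b*(5 - 10*m) - 6*m^2 - 11*m + 7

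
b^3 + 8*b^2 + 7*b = b*(b + 1)*(b + 7)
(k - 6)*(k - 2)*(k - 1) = k^3 - 9*k^2 + 20*k - 12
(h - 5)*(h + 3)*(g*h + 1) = g*h^3 - 2*g*h^2 - 15*g*h + h^2 - 2*h - 15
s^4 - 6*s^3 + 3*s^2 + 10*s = s*(s - 5)*(s - 2)*(s + 1)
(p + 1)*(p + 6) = p^2 + 7*p + 6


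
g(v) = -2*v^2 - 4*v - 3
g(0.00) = -3.00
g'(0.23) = -4.92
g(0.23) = -4.03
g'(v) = -4*v - 4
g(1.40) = -12.52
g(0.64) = -6.38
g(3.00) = -33.00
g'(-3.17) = 8.68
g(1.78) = -16.46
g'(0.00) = -4.00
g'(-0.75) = -1.00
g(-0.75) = -1.12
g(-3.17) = -10.42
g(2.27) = -22.39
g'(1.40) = -9.60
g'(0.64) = -6.56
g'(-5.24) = 16.96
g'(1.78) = -11.12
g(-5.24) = -36.96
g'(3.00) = -16.00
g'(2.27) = -13.08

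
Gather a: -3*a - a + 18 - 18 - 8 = -4*a - 8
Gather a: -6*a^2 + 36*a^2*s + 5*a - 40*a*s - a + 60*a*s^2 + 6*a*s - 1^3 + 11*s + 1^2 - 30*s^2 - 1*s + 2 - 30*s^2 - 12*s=a^2*(36*s - 6) + a*(60*s^2 - 34*s + 4) - 60*s^2 - 2*s + 2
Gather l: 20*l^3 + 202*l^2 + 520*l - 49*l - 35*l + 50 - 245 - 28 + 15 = 20*l^3 + 202*l^2 + 436*l - 208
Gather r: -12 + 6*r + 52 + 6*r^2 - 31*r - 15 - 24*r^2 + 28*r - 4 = -18*r^2 + 3*r + 21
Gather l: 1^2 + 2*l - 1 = 2*l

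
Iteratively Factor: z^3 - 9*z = (z - 3)*(z^2 + 3*z) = z*(z - 3)*(z + 3)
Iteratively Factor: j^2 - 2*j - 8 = (j - 4)*(j + 2)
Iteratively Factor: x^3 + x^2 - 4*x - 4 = (x + 1)*(x^2 - 4) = (x + 1)*(x + 2)*(x - 2)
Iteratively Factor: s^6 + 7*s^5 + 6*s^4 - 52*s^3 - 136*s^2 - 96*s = (s)*(s^5 + 7*s^4 + 6*s^3 - 52*s^2 - 136*s - 96) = s*(s + 2)*(s^4 + 5*s^3 - 4*s^2 - 44*s - 48) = s*(s + 2)*(s + 4)*(s^3 + s^2 - 8*s - 12) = s*(s - 3)*(s + 2)*(s + 4)*(s^2 + 4*s + 4) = s*(s - 3)*(s + 2)^2*(s + 4)*(s + 2)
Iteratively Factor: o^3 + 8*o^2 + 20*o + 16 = (o + 2)*(o^2 + 6*o + 8) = (o + 2)^2*(o + 4)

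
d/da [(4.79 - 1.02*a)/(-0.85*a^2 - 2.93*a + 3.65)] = (-0.867*a^2 + 8.143*a + 10.3117)/(0.7225*a^4 + 4.981*a^3 + 2.3799*a^2 - 21.389*a + 13.3225)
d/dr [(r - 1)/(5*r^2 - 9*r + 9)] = 5*r*(2 - r)/(25*r^4 - 90*r^3 + 171*r^2 - 162*r + 81)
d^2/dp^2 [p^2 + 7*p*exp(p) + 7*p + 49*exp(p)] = 7*p*exp(p) + 63*exp(p) + 2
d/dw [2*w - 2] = 2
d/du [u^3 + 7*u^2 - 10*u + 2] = 3*u^2 + 14*u - 10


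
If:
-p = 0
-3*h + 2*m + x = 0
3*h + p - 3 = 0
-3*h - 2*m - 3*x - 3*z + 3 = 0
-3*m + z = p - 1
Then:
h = 1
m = -6/5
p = 0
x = 27/5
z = -23/5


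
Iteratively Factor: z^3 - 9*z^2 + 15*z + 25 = (z + 1)*(z^2 - 10*z + 25) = (z - 5)*(z + 1)*(z - 5)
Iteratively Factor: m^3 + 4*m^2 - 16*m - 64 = (m + 4)*(m^2 - 16) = (m + 4)^2*(m - 4)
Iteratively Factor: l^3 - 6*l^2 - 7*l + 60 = (l + 3)*(l^2 - 9*l + 20) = (l - 5)*(l + 3)*(l - 4)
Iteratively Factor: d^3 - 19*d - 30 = (d + 2)*(d^2 - 2*d - 15) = (d + 2)*(d + 3)*(d - 5)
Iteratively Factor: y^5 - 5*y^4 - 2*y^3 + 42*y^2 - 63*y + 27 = (y - 1)*(y^4 - 4*y^3 - 6*y^2 + 36*y - 27) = (y - 3)*(y - 1)*(y^3 - y^2 - 9*y + 9) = (y - 3)*(y - 1)^2*(y^2 - 9) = (y - 3)^2*(y - 1)^2*(y + 3)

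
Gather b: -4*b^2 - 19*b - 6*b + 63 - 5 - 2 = -4*b^2 - 25*b + 56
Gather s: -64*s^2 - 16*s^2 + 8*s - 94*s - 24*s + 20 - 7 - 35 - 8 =-80*s^2 - 110*s - 30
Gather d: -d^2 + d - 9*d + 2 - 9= -d^2 - 8*d - 7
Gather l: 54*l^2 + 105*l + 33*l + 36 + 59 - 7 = 54*l^2 + 138*l + 88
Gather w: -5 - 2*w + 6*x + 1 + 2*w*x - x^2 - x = w*(2*x - 2) - x^2 + 5*x - 4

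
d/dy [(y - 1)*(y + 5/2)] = 2*y + 3/2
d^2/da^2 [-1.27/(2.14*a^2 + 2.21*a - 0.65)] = (11.632184*a^2 + 12.012676*a - 1.27*(4.28*a + 2.21)*(8.56*a + 4.42) - 3.53314)/(2.14*a^2 + 2.21*a - 0.65)^3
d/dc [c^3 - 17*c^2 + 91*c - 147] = 3*c^2 - 34*c + 91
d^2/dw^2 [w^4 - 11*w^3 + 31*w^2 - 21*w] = 12*w^2 - 66*w + 62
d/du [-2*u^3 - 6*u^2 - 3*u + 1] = -6*u^2 - 12*u - 3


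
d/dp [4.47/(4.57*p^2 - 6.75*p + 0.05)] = (30.1725 - 40.8558*p)/(4.57*p^2 - 6.75*p + 0.05)^2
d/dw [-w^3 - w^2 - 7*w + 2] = -3*w^2 - 2*w - 7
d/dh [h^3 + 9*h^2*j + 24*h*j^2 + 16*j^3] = 3*h^2 + 18*h*j + 24*j^2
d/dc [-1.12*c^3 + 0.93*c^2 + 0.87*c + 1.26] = -3.36*c^2 + 1.86*c + 0.87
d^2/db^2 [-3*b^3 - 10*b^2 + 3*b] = -18*b - 20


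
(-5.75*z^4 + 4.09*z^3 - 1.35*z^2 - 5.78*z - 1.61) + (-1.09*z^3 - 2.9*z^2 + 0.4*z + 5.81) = -5.75*z^4 + 3.0*z^3 - 4.25*z^2 - 5.38*z + 4.2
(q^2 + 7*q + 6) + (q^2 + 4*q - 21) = 2*q^2 + 11*q - 15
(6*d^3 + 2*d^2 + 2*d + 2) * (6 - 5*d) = -30*d^4 + 26*d^3 + 2*d^2 + 2*d + 12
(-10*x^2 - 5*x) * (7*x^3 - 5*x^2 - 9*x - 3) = -70*x^5 + 15*x^4 + 115*x^3 + 75*x^2 + 15*x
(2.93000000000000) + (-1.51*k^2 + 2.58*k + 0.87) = -1.51*k^2 + 2.58*k + 3.8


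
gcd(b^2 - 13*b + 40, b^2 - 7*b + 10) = b - 5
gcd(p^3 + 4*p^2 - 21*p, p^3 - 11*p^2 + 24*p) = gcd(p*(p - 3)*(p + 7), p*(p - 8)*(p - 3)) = p^2 - 3*p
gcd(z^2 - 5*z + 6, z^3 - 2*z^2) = z - 2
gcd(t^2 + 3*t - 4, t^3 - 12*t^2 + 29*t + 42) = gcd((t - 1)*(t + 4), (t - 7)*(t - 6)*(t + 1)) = 1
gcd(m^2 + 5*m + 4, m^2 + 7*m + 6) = m + 1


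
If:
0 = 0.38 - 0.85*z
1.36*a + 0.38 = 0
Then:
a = -0.28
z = 0.45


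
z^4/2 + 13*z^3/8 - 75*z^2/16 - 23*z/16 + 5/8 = (z/2 + 1/4)*(z - 2)*(z - 1/4)*(z + 5)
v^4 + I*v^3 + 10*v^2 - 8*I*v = v*(v - 2*I)*(v - I)*(v + 4*I)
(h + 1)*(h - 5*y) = h^2 - 5*h*y + h - 5*y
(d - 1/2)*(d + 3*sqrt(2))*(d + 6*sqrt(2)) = d^3 - d^2/2 + 9*sqrt(2)*d^2 - 9*sqrt(2)*d/2 + 36*d - 18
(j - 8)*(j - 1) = j^2 - 9*j + 8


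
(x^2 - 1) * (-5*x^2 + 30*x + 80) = -5*x^4 + 30*x^3 + 85*x^2 - 30*x - 80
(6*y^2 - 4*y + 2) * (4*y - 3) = 24*y^3 - 34*y^2 + 20*y - 6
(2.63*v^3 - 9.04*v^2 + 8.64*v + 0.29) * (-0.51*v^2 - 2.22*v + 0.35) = -1.3413*v^5 - 1.2282*v^4 + 16.5829*v^3 - 22.4927*v^2 + 2.3802*v + 0.1015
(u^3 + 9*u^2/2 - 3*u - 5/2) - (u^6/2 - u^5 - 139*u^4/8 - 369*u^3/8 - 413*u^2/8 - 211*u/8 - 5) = -u^6/2 + u^5 + 139*u^4/8 + 377*u^3/8 + 449*u^2/8 + 187*u/8 + 5/2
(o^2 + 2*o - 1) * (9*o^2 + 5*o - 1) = 9*o^4 + 23*o^3 - 7*o + 1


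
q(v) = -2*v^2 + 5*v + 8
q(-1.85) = -8.10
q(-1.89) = -8.59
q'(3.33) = -8.32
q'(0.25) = 4.00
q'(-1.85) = 12.40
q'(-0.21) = 5.84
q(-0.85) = 2.30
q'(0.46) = 3.16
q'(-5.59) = 27.36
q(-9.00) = -199.00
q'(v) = 5 - 4*v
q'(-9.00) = 41.00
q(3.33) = 2.47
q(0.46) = 9.88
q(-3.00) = -25.00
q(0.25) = 9.12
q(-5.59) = -82.45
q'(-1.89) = 12.56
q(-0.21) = 6.86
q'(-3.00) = 17.00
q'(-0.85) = 8.40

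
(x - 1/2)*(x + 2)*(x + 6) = x^3 + 15*x^2/2 + 8*x - 6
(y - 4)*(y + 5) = y^2 + y - 20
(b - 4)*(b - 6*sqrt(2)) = b^2 - 6*sqrt(2)*b - 4*b + 24*sqrt(2)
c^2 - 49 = (c - 7)*(c + 7)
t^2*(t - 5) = t^3 - 5*t^2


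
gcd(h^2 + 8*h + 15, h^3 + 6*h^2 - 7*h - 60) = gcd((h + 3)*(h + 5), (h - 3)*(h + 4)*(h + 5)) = h + 5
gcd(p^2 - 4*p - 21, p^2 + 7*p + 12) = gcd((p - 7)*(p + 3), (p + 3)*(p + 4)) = p + 3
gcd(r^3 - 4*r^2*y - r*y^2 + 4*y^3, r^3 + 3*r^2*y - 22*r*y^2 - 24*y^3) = -r^2 + 3*r*y + 4*y^2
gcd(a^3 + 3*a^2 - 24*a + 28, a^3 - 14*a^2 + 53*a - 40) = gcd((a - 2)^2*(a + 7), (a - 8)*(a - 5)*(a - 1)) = 1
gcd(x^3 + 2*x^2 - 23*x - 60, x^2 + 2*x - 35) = x - 5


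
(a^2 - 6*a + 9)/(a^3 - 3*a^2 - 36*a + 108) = (a - 3)/(a^2 - 36)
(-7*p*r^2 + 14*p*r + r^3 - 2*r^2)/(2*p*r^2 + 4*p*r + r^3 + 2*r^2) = (-7*p*r + 14*p + r^2 - 2*r)/(2*p*r + 4*p + r^2 + 2*r)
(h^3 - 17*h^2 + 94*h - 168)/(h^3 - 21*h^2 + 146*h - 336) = (h - 4)/(h - 8)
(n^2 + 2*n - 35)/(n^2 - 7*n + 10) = (n + 7)/(n - 2)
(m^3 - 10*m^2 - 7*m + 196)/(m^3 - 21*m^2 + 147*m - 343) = (m + 4)/(m - 7)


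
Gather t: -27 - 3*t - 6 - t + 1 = -4*t - 32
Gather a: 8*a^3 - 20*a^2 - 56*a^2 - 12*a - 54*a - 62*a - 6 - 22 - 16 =8*a^3 - 76*a^2 - 128*a - 44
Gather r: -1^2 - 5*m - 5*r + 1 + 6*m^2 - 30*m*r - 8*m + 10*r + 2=6*m^2 - 13*m + r*(5 - 30*m) + 2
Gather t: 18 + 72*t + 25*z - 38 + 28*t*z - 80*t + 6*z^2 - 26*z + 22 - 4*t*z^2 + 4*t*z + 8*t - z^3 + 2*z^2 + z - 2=t*(-4*z^2 + 32*z) - z^3 + 8*z^2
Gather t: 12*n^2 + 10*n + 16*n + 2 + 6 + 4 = 12*n^2 + 26*n + 12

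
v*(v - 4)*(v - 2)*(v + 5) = v^4 - v^3 - 22*v^2 + 40*v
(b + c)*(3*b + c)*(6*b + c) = 18*b^3 + 27*b^2*c + 10*b*c^2 + c^3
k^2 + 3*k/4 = k*(k + 3/4)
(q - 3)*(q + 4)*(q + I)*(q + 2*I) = q^4 + q^3 + 3*I*q^3 - 14*q^2 + 3*I*q^2 - 2*q - 36*I*q + 24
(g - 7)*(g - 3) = g^2 - 10*g + 21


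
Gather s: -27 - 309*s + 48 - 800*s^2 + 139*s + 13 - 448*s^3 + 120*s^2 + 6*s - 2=-448*s^3 - 680*s^2 - 164*s + 32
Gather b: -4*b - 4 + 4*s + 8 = -4*b + 4*s + 4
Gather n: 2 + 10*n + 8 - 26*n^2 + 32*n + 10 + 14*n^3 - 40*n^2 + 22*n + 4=14*n^3 - 66*n^2 + 64*n + 24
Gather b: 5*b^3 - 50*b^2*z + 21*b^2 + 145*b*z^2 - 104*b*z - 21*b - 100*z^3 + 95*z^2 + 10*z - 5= 5*b^3 + b^2*(21 - 50*z) + b*(145*z^2 - 104*z - 21) - 100*z^3 + 95*z^2 + 10*z - 5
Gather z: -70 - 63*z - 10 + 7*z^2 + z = 7*z^2 - 62*z - 80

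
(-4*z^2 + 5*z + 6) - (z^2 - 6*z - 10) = -5*z^2 + 11*z + 16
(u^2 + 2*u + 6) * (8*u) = 8*u^3 + 16*u^2 + 48*u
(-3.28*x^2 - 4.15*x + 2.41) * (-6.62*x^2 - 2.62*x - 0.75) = 21.7136*x^4 + 36.0666*x^3 - 2.6212*x^2 - 3.2017*x - 1.8075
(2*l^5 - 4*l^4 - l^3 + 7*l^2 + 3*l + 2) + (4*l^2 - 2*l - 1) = 2*l^5 - 4*l^4 - l^3 + 11*l^2 + l + 1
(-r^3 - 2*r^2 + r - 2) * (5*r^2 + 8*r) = -5*r^5 - 18*r^4 - 11*r^3 - 2*r^2 - 16*r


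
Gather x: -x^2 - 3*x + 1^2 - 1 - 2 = -x^2 - 3*x - 2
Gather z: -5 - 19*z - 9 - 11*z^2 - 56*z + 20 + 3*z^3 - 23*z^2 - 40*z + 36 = 3*z^3 - 34*z^2 - 115*z + 42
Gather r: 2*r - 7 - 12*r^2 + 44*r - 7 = -12*r^2 + 46*r - 14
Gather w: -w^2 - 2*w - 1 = -w^2 - 2*w - 1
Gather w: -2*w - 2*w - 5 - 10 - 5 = -4*w - 20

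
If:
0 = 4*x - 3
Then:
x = 3/4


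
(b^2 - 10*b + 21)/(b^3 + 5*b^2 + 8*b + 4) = (b^2 - 10*b + 21)/(b^3 + 5*b^2 + 8*b + 4)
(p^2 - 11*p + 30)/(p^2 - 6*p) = (p - 5)/p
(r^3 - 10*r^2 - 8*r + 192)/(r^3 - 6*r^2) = 1 - 4/r - 32/r^2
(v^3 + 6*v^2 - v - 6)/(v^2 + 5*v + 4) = (v^2 + 5*v - 6)/(v + 4)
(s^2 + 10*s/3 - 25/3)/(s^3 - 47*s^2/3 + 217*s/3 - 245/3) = (s + 5)/(s^2 - 14*s + 49)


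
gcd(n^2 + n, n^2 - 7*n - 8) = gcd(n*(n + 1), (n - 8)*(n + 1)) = n + 1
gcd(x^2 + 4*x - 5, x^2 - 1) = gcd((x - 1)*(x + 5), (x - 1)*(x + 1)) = x - 1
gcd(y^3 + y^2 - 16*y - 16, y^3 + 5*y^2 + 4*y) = y^2 + 5*y + 4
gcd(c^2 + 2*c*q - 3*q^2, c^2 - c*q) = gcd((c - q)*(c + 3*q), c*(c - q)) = -c + q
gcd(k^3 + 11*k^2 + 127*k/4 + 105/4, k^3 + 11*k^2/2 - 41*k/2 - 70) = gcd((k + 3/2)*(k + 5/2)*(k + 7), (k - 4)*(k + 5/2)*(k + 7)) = k^2 + 19*k/2 + 35/2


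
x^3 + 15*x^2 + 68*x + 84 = (x + 2)*(x + 6)*(x + 7)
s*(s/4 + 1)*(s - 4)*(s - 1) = s^4/4 - s^3/4 - 4*s^2 + 4*s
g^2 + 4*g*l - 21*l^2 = (g - 3*l)*(g + 7*l)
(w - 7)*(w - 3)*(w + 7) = w^3 - 3*w^2 - 49*w + 147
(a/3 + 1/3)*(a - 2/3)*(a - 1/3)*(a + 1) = a^4/3 + a^3/3 - 7*a^2/27 - 5*a/27 + 2/27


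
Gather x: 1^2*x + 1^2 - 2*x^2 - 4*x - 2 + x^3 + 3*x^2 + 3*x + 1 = x^3 + x^2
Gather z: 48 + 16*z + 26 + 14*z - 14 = 30*z + 60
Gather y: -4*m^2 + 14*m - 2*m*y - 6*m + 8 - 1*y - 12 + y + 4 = -4*m^2 - 2*m*y + 8*m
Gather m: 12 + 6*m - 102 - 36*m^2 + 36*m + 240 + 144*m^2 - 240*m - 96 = 108*m^2 - 198*m + 54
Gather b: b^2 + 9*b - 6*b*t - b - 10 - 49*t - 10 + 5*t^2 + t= b^2 + b*(8 - 6*t) + 5*t^2 - 48*t - 20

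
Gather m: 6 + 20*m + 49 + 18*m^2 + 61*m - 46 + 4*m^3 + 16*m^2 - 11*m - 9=4*m^3 + 34*m^2 + 70*m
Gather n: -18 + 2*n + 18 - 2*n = 0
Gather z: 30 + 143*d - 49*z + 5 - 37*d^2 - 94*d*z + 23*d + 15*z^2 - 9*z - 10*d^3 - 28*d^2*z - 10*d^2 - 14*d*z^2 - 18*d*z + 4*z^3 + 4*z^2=-10*d^3 - 47*d^2 + 166*d + 4*z^3 + z^2*(19 - 14*d) + z*(-28*d^2 - 112*d - 58) + 35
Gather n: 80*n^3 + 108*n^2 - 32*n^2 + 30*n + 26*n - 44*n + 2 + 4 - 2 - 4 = 80*n^3 + 76*n^2 + 12*n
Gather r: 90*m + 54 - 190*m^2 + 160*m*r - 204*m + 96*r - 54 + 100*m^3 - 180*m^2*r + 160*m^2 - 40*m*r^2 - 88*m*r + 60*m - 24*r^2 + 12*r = 100*m^3 - 30*m^2 - 54*m + r^2*(-40*m - 24) + r*(-180*m^2 + 72*m + 108)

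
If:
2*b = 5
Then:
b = 5/2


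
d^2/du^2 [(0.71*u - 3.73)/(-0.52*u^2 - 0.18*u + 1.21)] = (-(0.71*u - 3.73)*(1.04*u + 0.18)*(2.08*u + 0.36) + (2.2152*u - 3.6236)*(0.52*u^2 + 0.18*u - 1.21))/(0.52*u^2 + 0.18*u - 1.21)^3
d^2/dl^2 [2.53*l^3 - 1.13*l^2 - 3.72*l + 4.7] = 15.18*l - 2.26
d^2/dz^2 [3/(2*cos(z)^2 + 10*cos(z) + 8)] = 3*(-4*sin(z)^4 + 11*sin(z)^2 + 155*cos(z)/4 - 15*cos(3*z)/4 + 35)/(2*(cos(z) + 1)^3*(cos(z) + 4)^3)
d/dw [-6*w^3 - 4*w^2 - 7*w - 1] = -18*w^2 - 8*w - 7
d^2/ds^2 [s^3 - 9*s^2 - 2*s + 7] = 6*s - 18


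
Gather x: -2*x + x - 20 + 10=-x - 10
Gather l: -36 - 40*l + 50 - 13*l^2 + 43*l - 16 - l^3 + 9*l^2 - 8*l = -l^3 - 4*l^2 - 5*l - 2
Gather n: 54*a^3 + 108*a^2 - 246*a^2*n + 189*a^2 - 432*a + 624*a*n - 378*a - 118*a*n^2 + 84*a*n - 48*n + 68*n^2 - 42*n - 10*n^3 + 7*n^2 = 54*a^3 + 297*a^2 - 810*a - 10*n^3 + n^2*(75 - 118*a) + n*(-246*a^2 + 708*a - 90)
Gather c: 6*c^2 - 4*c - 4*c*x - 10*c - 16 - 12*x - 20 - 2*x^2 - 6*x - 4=6*c^2 + c*(-4*x - 14) - 2*x^2 - 18*x - 40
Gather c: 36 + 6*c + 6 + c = 7*c + 42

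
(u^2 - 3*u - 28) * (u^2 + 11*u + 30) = u^4 + 8*u^3 - 31*u^2 - 398*u - 840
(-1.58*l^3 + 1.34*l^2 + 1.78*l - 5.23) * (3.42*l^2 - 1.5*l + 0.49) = -5.4036*l^5 + 6.9528*l^4 + 3.3034*l^3 - 19.9*l^2 + 8.7172*l - 2.5627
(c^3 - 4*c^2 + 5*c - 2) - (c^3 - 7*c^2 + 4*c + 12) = 3*c^2 + c - 14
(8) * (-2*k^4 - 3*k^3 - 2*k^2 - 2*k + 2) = -16*k^4 - 24*k^3 - 16*k^2 - 16*k + 16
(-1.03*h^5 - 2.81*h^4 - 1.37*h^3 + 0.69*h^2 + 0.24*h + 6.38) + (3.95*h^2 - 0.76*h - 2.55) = -1.03*h^5 - 2.81*h^4 - 1.37*h^3 + 4.64*h^2 - 0.52*h + 3.83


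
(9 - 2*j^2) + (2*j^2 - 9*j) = 9 - 9*j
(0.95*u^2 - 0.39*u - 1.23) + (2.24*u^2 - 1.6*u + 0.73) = 3.19*u^2 - 1.99*u - 0.5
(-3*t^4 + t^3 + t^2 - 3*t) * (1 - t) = 3*t^5 - 4*t^4 + 4*t^2 - 3*t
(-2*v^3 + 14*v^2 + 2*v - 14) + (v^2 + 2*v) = -2*v^3 + 15*v^2 + 4*v - 14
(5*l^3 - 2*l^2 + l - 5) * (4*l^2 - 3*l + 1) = 20*l^5 - 23*l^4 + 15*l^3 - 25*l^2 + 16*l - 5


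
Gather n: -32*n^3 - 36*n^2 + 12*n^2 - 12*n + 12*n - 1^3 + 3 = -32*n^3 - 24*n^2 + 2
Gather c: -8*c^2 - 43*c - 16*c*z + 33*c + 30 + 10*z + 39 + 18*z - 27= -8*c^2 + c*(-16*z - 10) + 28*z + 42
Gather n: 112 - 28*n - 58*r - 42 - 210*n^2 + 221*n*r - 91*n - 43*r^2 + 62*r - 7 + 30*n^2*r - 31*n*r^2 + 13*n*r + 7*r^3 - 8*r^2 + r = n^2*(30*r - 210) + n*(-31*r^2 + 234*r - 119) + 7*r^3 - 51*r^2 + 5*r + 63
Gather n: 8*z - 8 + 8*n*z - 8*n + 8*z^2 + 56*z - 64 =n*(8*z - 8) + 8*z^2 + 64*z - 72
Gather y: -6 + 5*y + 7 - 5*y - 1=0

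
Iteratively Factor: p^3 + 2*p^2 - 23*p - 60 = (p - 5)*(p^2 + 7*p + 12) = (p - 5)*(p + 3)*(p + 4)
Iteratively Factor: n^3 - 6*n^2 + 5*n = (n)*(n^2 - 6*n + 5) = n*(n - 1)*(n - 5)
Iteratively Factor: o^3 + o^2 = (o + 1)*(o^2) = o*(o + 1)*(o)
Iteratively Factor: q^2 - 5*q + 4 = (q - 1)*(q - 4)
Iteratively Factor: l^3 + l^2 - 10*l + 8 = (l - 2)*(l^2 + 3*l - 4) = (l - 2)*(l + 4)*(l - 1)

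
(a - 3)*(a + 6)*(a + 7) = a^3 + 10*a^2 + 3*a - 126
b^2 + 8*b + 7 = (b + 1)*(b + 7)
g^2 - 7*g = g*(g - 7)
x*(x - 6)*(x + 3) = x^3 - 3*x^2 - 18*x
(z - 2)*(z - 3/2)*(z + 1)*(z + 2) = z^4 - z^3/2 - 11*z^2/2 + 2*z + 6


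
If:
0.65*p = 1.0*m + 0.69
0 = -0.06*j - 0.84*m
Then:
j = 9.66 - 9.1*p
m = 0.65*p - 0.69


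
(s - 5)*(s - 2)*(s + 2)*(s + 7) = s^4 + 2*s^3 - 39*s^2 - 8*s + 140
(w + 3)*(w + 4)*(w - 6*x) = w^3 - 6*w^2*x + 7*w^2 - 42*w*x + 12*w - 72*x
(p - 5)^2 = p^2 - 10*p + 25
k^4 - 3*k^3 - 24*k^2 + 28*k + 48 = (k - 6)*(k - 2)*(k + 1)*(k + 4)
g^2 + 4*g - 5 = (g - 1)*(g + 5)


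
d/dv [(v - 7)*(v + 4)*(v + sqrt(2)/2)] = 3*v^2 - 6*v + sqrt(2)*v - 28 - 3*sqrt(2)/2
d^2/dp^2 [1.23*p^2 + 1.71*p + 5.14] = 2.46000000000000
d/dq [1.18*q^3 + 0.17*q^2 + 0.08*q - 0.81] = 3.54*q^2 + 0.34*q + 0.08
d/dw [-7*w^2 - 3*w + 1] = -14*w - 3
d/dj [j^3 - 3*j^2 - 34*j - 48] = 3*j^2 - 6*j - 34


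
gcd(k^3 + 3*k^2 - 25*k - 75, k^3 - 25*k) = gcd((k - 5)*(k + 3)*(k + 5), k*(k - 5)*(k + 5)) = k^2 - 25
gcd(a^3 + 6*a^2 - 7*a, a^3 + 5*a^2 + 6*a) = a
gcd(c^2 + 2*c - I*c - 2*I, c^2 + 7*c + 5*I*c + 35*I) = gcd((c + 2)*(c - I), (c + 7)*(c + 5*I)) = 1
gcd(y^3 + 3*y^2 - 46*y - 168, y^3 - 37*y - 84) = y^2 - 3*y - 28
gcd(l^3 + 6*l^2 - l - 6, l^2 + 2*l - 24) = l + 6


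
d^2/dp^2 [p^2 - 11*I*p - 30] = 2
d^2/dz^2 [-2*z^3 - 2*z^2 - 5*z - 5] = -12*z - 4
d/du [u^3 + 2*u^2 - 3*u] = 3*u^2 + 4*u - 3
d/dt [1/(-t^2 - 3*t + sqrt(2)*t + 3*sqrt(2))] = (2*t - sqrt(2) + 3)/(t^2 - sqrt(2)*t + 3*t - 3*sqrt(2))^2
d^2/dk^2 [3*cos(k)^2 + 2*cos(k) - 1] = -2*cos(k) - 6*cos(2*k)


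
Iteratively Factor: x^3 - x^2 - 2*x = (x + 1)*(x^2 - 2*x) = x*(x + 1)*(x - 2)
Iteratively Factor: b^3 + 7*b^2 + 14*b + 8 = (b + 4)*(b^2 + 3*b + 2) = (b + 1)*(b + 4)*(b + 2)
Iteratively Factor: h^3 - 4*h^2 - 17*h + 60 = (h - 3)*(h^2 - h - 20) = (h - 3)*(h + 4)*(h - 5)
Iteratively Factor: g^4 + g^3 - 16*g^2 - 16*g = (g)*(g^3 + g^2 - 16*g - 16) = g*(g - 4)*(g^2 + 5*g + 4) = g*(g - 4)*(g + 1)*(g + 4)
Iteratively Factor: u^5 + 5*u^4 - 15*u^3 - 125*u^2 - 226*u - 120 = (u - 5)*(u^4 + 10*u^3 + 35*u^2 + 50*u + 24) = (u - 5)*(u + 2)*(u^3 + 8*u^2 + 19*u + 12) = (u - 5)*(u + 2)*(u + 3)*(u^2 + 5*u + 4) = (u - 5)*(u + 2)*(u + 3)*(u + 4)*(u + 1)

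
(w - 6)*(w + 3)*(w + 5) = w^3 + 2*w^2 - 33*w - 90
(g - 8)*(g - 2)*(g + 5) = g^3 - 5*g^2 - 34*g + 80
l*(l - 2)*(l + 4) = l^3 + 2*l^2 - 8*l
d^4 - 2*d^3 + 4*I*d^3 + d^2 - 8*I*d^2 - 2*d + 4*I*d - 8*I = (d - 2)*(d - I)*(d + I)*(d + 4*I)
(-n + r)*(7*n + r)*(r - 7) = -7*n^2*r + 49*n^2 + 6*n*r^2 - 42*n*r + r^3 - 7*r^2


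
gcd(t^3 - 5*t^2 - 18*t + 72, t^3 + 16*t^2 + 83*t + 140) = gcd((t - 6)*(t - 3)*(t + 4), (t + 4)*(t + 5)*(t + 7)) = t + 4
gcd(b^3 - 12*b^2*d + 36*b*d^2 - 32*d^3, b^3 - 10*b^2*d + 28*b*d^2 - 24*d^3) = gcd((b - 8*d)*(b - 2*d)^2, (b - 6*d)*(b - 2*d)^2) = b^2 - 4*b*d + 4*d^2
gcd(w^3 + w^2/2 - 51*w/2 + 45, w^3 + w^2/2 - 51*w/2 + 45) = w^3 + w^2/2 - 51*w/2 + 45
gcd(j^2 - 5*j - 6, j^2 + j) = j + 1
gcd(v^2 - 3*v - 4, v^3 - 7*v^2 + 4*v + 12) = v + 1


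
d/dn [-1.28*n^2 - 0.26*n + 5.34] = -2.56*n - 0.26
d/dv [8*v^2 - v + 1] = 16*v - 1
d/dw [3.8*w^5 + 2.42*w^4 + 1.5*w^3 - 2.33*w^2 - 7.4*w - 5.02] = 19.0*w^4 + 9.68*w^3 + 4.5*w^2 - 4.66*w - 7.4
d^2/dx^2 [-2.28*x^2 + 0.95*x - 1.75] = -4.56000000000000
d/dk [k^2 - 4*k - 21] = 2*k - 4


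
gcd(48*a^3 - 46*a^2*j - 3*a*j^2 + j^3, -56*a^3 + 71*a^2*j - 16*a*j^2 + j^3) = 8*a^2 - 9*a*j + j^2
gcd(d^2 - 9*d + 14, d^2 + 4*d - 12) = d - 2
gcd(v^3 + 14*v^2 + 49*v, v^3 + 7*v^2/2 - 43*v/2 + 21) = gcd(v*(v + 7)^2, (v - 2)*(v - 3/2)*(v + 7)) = v + 7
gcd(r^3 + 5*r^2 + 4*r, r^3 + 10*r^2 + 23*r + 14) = r + 1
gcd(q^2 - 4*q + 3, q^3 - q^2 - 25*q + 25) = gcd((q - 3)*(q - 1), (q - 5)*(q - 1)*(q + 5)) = q - 1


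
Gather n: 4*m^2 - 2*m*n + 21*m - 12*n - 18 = 4*m^2 + 21*m + n*(-2*m - 12) - 18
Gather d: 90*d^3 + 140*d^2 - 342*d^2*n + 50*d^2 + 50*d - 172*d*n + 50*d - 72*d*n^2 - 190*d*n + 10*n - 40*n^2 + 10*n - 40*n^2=90*d^3 + d^2*(190 - 342*n) + d*(-72*n^2 - 362*n + 100) - 80*n^2 + 20*n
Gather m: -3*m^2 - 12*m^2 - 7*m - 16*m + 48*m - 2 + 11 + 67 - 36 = -15*m^2 + 25*m + 40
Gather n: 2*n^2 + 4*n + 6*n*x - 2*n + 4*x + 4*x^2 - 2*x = 2*n^2 + n*(6*x + 2) + 4*x^2 + 2*x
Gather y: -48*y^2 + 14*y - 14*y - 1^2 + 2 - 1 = -48*y^2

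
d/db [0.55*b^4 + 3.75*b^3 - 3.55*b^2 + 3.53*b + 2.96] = 2.2*b^3 + 11.25*b^2 - 7.1*b + 3.53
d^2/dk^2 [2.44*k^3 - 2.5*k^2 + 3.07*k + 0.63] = 14.64*k - 5.0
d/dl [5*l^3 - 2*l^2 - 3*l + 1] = 15*l^2 - 4*l - 3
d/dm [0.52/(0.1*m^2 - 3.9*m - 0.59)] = (2.028 - 0.104*m)/(-0.1*m^2 + 3.9*m + 0.59)^2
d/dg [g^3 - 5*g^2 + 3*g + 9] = 3*g^2 - 10*g + 3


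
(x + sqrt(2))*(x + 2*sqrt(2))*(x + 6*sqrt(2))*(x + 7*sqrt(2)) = x^4 + 16*sqrt(2)*x^3 + 166*x^2 + 304*sqrt(2)*x + 336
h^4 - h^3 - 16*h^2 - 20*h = h*(h - 5)*(h + 2)^2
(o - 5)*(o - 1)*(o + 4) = o^3 - 2*o^2 - 19*o + 20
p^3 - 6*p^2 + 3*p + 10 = (p - 5)*(p - 2)*(p + 1)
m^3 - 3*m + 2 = (m - 1)^2*(m + 2)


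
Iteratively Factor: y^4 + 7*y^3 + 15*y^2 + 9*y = (y)*(y^3 + 7*y^2 + 15*y + 9) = y*(y + 3)*(y^2 + 4*y + 3) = y*(y + 3)^2*(y + 1)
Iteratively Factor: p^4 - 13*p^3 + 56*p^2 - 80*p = (p - 4)*(p^3 - 9*p^2 + 20*p) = (p - 5)*(p - 4)*(p^2 - 4*p) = (p - 5)*(p - 4)^2*(p)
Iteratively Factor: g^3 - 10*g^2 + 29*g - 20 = (g - 1)*(g^2 - 9*g + 20) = (g - 4)*(g - 1)*(g - 5)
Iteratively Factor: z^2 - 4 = (z + 2)*(z - 2)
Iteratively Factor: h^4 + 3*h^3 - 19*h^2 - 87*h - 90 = (h + 3)*(h^3 - 19*h - 30) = (h + 3)^2*(h^2 - 3*h - 10) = (h + 2)*(h + 3)^2*(h - 5)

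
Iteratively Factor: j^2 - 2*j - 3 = (j + 1)*(j - 3)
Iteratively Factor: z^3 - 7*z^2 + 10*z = (z - 5)*(z^2 - 2*z) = z*(z - 5)*(z - 2)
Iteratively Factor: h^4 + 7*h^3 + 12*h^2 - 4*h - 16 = (h + 4)*(h^3 + 3*h^2 - 4) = (h + 2)*(h + 4)*(h^2 + h - 2) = (h + 2)^2*(h + 4)*(h - 1)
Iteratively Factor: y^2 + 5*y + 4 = (y + 1)*(y + 4)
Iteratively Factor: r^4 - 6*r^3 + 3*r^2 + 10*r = (r - 2)*(r^3 - 4*r^2 - 5*r) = (r - 2)*(r + 1)*(r^2 - 5*r) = r*(r - 2)*(r + 1)*(r - 5)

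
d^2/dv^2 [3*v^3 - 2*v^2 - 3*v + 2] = 18*v - 4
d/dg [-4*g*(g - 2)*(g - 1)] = -12*g^2 + 24*g - 8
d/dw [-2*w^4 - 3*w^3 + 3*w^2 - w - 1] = -8*w^3 - 9*w^2 + 6*w - 1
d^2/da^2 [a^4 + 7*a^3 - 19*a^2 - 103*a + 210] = 12*a^2 + 42*a - 38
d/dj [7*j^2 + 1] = 14*j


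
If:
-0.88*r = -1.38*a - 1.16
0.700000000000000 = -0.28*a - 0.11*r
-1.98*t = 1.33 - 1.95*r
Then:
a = -1.87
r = -1.61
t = -2.26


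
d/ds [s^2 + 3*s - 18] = 2*s + 3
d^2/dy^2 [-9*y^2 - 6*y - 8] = -18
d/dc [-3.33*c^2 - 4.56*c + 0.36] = -6.66*c - 4.56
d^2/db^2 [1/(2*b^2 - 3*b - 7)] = 2*(4*b^2 - 6*b - (4*b - 3)^2 - 14)/(-2*b^2 + 3*b + 7)^3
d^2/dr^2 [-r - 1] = 0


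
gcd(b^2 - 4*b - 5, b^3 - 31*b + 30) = b - 5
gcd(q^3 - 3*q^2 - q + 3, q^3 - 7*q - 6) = q^2 - 2*q - 3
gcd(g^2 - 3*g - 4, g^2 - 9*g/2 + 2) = g - 4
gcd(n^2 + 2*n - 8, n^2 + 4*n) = n + 4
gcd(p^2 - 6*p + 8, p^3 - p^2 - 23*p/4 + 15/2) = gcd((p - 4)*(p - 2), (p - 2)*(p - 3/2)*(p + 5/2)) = p - 2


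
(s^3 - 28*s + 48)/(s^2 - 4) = (s^2 + 2*s - 24)/(s + 2)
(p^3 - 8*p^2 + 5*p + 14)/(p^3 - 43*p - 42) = (p - 2)/(p + 6)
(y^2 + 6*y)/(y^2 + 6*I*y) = (y + 6)/(y + 6*I)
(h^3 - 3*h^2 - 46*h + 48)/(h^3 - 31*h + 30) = (h - 8)/(h - 5)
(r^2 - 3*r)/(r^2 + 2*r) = (r - 3)/(r + 2)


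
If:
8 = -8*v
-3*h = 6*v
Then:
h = 2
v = -1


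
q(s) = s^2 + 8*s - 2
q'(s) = 2*s + 8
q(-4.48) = -17.77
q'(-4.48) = -0.96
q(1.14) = 8.42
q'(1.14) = 10.28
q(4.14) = 48.26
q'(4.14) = 16.28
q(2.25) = 21.06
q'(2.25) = 12.50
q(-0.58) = -6.30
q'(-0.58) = 6.84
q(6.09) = 83.81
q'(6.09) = 20.18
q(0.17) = -0.61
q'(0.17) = 8.34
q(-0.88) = -8.27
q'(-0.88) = 6.24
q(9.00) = 151.00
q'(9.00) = 26.00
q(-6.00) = -14.00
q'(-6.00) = -4.00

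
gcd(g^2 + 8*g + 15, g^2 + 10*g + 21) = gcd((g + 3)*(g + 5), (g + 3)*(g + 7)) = g + 3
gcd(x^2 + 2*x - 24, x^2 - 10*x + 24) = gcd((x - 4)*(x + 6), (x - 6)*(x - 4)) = x - 4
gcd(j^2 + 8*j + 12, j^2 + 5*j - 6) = j + 6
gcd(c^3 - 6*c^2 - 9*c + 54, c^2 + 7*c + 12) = c + 3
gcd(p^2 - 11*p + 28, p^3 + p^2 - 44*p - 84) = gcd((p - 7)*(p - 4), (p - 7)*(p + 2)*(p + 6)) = p - 7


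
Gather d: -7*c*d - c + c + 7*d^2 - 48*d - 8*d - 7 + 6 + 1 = 7*d^2 + d*(-7*c - 56)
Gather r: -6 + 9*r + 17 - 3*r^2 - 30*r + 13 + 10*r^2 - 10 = 7*r^2 - 21*r + 14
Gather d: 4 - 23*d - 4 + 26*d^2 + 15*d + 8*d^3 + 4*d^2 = 8*d^3 + 30*d^2 - 8*d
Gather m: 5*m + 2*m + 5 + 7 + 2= 7*m + 14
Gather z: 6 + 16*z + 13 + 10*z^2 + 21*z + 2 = 10*z^2 + 37*z + 21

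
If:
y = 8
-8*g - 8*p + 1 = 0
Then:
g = 1/8 - p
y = 8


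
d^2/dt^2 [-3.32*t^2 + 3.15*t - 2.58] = -6.64000000000000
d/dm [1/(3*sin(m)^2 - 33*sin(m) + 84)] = (11 - 2*sin(m))*cos(m)/(3*(sin(m)^2 - 11*sin(m) + 28)^2)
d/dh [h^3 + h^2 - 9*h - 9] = 3*h^2 + 2*h - 9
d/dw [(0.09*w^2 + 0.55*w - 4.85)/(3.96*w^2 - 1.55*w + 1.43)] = (-2.3175*w^2 + 38.6694*w - 6.731)/(15.6816*w^4 - 12.276*w^3 + 13.7281*w^2 - 4.433*w + 2.0449)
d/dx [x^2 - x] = 2*x - 1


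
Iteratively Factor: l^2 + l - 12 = (l - 3)*(l + 4)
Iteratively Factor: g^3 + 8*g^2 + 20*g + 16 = (g + 4)*(g^2 + 4*g + 4) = (g + 2)*(g + 4)*(g + 2)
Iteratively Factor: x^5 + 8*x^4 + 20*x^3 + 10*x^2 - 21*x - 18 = (x - 1)*(x^4 + 9*x^3 + 29*x^2 + 39*x + 18) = (x - 1)*(x + 3)*(x^3 + 6*x^2 + 11*x + 6) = (x - 1)*(x + 1)*(x + 3)*(x^2 + 5*x + 6) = (x - 1)*(x + 1)*(x + 2)*(x + 3)*(x + 3)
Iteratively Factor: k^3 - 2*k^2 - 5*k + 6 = (k + 2)*(k^2 - 4*k + 3) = (k - 3)*(k + 2)*(k - 1)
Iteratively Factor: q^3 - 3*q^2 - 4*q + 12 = (q - 2)*(q^2 - q - 6) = (q - 3)*(q - 2)*(q + 2)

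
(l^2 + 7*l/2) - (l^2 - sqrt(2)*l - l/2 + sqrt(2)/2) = sqrt(2)*l + 4*l - sqrt(2)/2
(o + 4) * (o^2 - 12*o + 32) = o^3 - 8*o^2 - 16*o + 128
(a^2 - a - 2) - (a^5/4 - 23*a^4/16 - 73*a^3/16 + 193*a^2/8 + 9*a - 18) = -a^5/4 + 23*a^4/16 + 73*a^3/16 - 185*a^2/8 - 10*a + 16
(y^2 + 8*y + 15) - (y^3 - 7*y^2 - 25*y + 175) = -y^3 + 8*y^2 + 33*y - 160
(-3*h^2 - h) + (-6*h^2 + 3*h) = -9*h^2 + 2*h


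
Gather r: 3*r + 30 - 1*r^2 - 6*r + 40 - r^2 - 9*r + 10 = -2*r^2 - 12*r + 80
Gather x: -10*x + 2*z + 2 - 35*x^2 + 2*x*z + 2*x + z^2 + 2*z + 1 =-35*x^2 + x*(2*z - 8) + z^2 + 4*z + 3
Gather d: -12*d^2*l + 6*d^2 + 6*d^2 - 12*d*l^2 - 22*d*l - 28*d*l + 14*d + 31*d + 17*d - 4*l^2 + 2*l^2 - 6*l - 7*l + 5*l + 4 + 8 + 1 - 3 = d^2*(12 - 12*l) + d*(-12*l^2 - 50*l + 62) - 2*l^2 - 8*l + 10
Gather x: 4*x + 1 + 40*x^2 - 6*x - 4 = 40*x^2 - 2*x - 3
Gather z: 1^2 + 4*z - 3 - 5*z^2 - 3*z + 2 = -5*z^2 + z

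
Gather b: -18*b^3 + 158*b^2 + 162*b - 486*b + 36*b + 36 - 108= -18*b^3 + 158*b^2 - 288*b - 72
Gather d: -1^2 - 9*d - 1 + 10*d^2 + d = 10*d^2 - 8*d - 2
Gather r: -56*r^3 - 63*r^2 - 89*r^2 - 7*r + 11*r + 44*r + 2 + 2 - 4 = -56*r^3 - 152*r^2 + 48*r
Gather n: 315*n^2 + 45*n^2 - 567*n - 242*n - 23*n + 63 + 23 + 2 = 360*n^2 - 832*n + 88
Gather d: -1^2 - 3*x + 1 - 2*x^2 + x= -2*x^2 - 2*x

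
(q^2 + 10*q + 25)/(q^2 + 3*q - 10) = (q + 5)/(q - 2)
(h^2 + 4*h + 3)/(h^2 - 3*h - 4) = (h + 3)/(h - 4)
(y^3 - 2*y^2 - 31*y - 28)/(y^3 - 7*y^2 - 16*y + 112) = (y + 1)/(y - 4)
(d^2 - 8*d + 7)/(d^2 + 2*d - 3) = (d - 7)/(d + 3)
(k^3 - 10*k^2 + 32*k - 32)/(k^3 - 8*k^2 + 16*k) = (k - 2)/k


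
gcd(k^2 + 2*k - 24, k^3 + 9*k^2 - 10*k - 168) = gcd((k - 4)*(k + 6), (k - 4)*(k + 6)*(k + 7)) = k^2 + 2*k - 24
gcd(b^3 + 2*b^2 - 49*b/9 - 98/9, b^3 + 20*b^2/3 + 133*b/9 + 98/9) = b^2 + 13*b/3 + 14/3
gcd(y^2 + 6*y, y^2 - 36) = y + 6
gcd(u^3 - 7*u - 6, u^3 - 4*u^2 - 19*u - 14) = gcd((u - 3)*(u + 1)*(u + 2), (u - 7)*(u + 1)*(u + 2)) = u^2 + 3*u + 2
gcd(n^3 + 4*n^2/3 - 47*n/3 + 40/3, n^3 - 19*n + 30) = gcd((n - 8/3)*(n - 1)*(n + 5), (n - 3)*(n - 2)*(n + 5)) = n + 5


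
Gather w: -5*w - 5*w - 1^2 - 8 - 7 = -10*w - 16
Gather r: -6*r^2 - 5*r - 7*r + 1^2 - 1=-6*r^2 - 12*r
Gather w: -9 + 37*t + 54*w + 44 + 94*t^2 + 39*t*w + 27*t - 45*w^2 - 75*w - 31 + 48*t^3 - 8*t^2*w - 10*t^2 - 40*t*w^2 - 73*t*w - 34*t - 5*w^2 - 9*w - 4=48*t^3 + 84*t^2 + 30*t + w^2*(-40*t - 50) + w*(-8*t^2 - 34*t - 30)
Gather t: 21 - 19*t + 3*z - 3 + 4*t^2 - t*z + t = 4*t^2 + t*(-z - 18) + 3*z + 18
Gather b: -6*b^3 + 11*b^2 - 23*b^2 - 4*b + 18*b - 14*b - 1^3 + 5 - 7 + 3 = -6*b^3 - 12*b^2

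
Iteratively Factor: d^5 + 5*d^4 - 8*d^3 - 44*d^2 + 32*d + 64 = (d + 1)*(d^4 + 4*d^3 - 12*d^2 - 32*d + 64) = (d + 1)*(d + 4)*(d^3 - 12*d + 16) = (d + 1)*(d + 4)^2*(d^2 - 4*d + 4) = (d - 2)*(d + 1)*(d + 4)^2*(d - 2)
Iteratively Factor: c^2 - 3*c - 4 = (c + 1)*(c - 4)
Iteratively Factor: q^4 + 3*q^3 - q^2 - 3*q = (q - 1)*(q^3 + 4*q^2 + 3*q) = q*(q - 1)*(q^2 + 4*q + 3) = q*(q - 1)*(q + 3)*(q + 1)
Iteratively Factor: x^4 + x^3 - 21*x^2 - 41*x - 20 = (x + 1)*(x^3 - 21*x - 20) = (x + 1)^2*(x^2 - x - 20) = (x - 5)*(x + 1)^2*(x + 4)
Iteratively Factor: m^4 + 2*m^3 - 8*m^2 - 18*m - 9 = (m + 1)*(m^3 + m^2 - 9*m - 9) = (m + 1)^2*(m^2 - 9) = (m - 3)*(m + 1)^2*(m + 3)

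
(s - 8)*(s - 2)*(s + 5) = s^3 - 5*s^2 - 34*s + 80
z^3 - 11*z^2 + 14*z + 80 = (z - 8)*(z - 5)*(z + 2)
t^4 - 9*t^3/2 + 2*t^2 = t^2*(t - 4)*(t - 1/2)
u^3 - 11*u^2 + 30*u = u*(u - 6)*(u - 5)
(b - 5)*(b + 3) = b^2 - 2*b - 15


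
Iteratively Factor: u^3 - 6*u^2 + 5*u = (u)*(u^2 - 6*u + 5) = u*(u - 1)*(u - 5)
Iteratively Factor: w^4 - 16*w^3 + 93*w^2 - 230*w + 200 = (w - 2)*(w^3 - 14*w^2 + 65*w - 100) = (w - 4)*(w - 2)*(w^2 - 10*w + 25) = (w - 5)*(w - 4)*(w - 2)*(w - 5)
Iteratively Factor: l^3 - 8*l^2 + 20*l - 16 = (l - 2)*(l^2 - 6*l + 8) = (l - 2)^2*(l - 4)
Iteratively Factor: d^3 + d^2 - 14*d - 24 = (d - 4)*(d^2 + 5*d + 6) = (d - 4)*(d + 2)*(d + 3)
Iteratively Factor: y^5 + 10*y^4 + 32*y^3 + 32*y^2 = (y + 4)*(y^4 + 6*y^3 + 8*y^2) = y*(y + 4)*(y^3 + 6*y^2 + 8*y) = y^2*(y + 4)*(y^2 + 6*y + 8) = y^2*(y + 2)*(y + 4)*(y + 4)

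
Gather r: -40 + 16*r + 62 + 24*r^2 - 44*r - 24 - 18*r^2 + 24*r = 6*r^2 - 4*r - 2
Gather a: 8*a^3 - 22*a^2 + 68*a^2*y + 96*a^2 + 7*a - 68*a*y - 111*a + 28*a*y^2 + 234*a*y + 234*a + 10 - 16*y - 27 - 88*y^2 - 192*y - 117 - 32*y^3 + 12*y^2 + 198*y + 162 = 8*a^3 + a^2*(68*y + 74) + a*(28*y^2 + 166*y + 130) - 32*y^3 - 76*y^2 - 10*y + 28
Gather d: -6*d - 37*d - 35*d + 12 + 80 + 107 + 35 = 234 - 78*d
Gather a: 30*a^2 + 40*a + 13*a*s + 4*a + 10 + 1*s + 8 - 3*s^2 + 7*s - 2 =30*a^2 + a*(13*s + 44) - 3*s^2 + 8*s + 16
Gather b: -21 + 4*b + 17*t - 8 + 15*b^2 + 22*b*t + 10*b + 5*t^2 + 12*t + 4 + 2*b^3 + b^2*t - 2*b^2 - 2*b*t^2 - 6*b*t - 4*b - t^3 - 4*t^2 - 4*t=2*b^3 + b^2*(t + 13) + b*(-2*t^2 + 16*t + 10) - t^3 + t^2 + 25*t - 25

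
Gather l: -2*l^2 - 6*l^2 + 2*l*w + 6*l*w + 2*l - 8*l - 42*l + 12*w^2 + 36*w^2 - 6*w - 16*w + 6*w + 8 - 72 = -8*l^2 + l*(8*w - 48) + 48*w^2 - 16*w - 64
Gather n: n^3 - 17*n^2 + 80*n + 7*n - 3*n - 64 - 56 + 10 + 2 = n^3 - 17*n^2 + 84*n - 108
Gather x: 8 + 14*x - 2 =14*x + 6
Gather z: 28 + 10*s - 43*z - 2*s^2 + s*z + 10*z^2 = -2*s^2 + 10*s + 10*z^2 + z*(s - 43) + 28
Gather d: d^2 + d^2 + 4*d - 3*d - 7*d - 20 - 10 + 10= 2*d^2 - 6*d - 20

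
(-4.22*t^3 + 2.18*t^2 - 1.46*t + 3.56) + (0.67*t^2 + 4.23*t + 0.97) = -4.22*t^3 + 2.85*t^2 + 2.77*t + 4.53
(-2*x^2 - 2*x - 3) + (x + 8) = -2*x^2 - x + 5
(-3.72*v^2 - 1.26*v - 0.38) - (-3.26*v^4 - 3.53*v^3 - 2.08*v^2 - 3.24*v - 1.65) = 3.26*v^4 + 3.53*v^3 - 1.64*v^2 + 1.98*v + 1.27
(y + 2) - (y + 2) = 0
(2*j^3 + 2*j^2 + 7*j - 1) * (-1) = -2*j^3 - 2*j^2 - 7*j + 1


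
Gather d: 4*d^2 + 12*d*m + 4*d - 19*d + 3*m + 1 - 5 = 4*d^2 + d*(12*m - 15) + 3*m - 4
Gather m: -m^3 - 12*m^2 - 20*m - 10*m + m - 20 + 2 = -m^3 - 12*m^2 - 29*m - 18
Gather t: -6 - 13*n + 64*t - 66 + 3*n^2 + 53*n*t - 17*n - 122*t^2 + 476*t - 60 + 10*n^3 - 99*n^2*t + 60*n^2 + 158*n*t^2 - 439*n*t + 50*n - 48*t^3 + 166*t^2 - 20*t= 10*n^3 + 63*n^2 + 20*n - 48*t^3 + t^2*(158*n + 44) + t*(-99*n^2 - 386*n + 520) - 132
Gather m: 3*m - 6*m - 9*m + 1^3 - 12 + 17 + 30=36 - 12*m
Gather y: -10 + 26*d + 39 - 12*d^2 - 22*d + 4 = -12*d^2 + 4*d + 33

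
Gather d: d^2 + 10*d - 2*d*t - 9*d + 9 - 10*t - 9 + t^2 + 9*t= d^2 + d*(1 - 2*t) + t^2 - t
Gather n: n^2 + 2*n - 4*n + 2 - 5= n^2 - 2*n - 3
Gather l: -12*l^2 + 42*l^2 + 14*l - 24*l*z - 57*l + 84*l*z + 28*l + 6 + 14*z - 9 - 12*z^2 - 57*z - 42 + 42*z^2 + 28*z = 30*l^2 + l*(60*z - 15) + 30*z^2 - 15*z - 45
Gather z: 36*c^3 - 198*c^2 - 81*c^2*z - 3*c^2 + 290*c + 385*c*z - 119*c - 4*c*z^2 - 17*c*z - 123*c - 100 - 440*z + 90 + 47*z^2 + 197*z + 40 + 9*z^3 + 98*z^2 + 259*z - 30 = 36*c^3 - 201*c^2 + 48*c + 9*z^3 + z^2*(145 - 4*c) + z*(-81*c^2 + 368*c + 16)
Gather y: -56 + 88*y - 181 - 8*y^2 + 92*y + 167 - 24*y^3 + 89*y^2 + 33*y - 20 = -24*y^3 + 81*y^2 + 213*y - 90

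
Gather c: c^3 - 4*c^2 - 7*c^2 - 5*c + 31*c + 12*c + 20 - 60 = c^3 - 11*c^2 + 38*c - 40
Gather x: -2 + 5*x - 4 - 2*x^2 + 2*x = -2*x^2 + 7*x - 6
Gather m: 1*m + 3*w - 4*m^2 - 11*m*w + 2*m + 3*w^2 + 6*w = -4*m^2 + m*(3 - 11*w) + 3*w^2 + 9*w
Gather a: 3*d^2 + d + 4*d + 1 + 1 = 3*d^2 + 5*d + 2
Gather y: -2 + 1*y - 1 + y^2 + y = y^2 + 2*y - 3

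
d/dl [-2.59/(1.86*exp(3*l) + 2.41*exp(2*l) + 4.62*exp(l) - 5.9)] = (14.4522*exp(2*l) + 12.4838*exp(l) + 11.9658)*exp(l)/(1.86*exp(3*l) + 2.41*exp(2*l) + 4.62*exp(l) - 5.9)^2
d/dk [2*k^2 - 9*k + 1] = 4*k - 9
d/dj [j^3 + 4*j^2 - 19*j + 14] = 3*j^2 + 8*j - 19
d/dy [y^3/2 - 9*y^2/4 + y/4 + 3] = 3*y^2/2 - 9*y/2 + 1/4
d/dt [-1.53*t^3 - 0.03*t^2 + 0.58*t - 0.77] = -4.59*t^2 - 0.06*t + 0.58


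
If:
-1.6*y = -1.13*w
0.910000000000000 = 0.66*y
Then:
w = 1.95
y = 1.38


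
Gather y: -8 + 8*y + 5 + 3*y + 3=11*y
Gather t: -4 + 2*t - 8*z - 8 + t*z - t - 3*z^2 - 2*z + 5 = t*(z + 1) - 3*z^2 - 10*z - 7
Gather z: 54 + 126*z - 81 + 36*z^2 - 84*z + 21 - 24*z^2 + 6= 12*z^2 + 42*z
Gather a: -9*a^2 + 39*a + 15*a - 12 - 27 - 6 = -9*a^2 + 54*a - 45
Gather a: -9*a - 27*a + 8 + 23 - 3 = 28 - 36*a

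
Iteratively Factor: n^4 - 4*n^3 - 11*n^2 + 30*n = (n - 5)*(n^3 + n^2 - 6*n) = (n - 5)*(n + 3)*(n^2 - 2*n) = (n - 5)*(n - 2)*(n + 3)*(n)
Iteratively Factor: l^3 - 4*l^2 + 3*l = (l - 3)*(l^2 - l) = l*(l - 3)*(l - 1)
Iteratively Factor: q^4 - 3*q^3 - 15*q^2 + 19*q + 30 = (q - 2)*(q^3 - q^2 - 17*q - 15) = (q - 2)*(q + 1)*(q^2 - 2*q - 15) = (q - 5)*(q - 2)*(q + 1)*(q + 3)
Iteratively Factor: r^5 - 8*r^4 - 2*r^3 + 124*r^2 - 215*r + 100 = (r - 5)*(r^4 - 3*r^3 - 17*r^2 + 39*r - 20) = (r - 5)*(r + 4)*(r^3 - 7*r^2 + 11*r - 5) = (r - 5)*(r - 1)*(r + 4)*(r^2 - 6*r + 5) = (r - 5)*(r - 1)^2*(r + 4)*(r - 5)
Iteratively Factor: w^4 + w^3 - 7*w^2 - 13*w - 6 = (w + 2)*(w^3 - w^2 - 5*w - 3) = (w + 1)*(w + 2)*(w^2 - 2*w - 3) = (w + 1)^2*(w + 2)*(w - 3)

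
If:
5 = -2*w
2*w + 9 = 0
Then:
No Solution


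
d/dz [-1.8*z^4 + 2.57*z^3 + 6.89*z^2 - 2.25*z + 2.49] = -7.2*z^3 + 7.71*z^2 + 13.78*z - 2.25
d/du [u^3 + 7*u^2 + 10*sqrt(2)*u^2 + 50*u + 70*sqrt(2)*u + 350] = 3*u^2 + 14*u + 20*sqrt(2)*u + 50 + 70*sqrt(2)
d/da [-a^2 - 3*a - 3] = -2*a - 3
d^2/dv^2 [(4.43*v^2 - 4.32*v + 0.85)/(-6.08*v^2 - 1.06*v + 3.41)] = (-2.27373675443232e-13*v^4 + 376.490624*v^3 - 739.606464*v^2 + 504.525696*v - 108.950702)/(224.755712*v^6 + 117.553152*v^5 - 357.671808*v^4 - 130.669592*v^3 + 200.602116*v^2 + 36.977358*v - 39.651821)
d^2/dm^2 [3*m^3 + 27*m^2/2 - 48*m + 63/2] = 18*m + 27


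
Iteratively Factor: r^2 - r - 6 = (r + 2)*(r - 3)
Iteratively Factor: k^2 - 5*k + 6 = (k - 2)*(k - 3)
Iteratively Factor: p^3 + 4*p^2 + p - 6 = (p + 2)*(p^2 + 2*p - 3) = (p + 2)*(p + 3)*(p - 1)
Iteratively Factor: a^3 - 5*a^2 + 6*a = (a - 2)*(a^2 - 3*a) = a*(a - 2)*(a - 3)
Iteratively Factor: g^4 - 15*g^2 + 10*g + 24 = (g + 4)*(g^3 - 4*g^2 + g + 6) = (g - 2)*(g + 4)*(g^2 - 2*g - 3) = (g - 2)*(g + 1)*(g + 4)*(g - 3)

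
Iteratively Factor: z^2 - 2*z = (z - 2)*(z)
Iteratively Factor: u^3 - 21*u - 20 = (u - 5)*(u^2 + 5*u + 4) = (u - 5)*(u + 1)*(u + 4)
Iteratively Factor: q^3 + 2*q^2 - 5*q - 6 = (q + 1)*(q^2 + q - 6) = (q - 2)*(q + 1)*(q + 3)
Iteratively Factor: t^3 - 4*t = (t)*(t^2 - 4) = t*(t + 2)*(t - 2)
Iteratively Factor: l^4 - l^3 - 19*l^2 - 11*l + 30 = (l + 2)*(l^3 - 3*l^2 - 13*l + 15) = (l - 5)*(l + 2)*(l^2 + 2*l - 3) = (l - 5)*(l - 1)*(l + 2)*(l + 3)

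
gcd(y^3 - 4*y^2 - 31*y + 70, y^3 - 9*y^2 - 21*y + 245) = y^2 - 2*y - 35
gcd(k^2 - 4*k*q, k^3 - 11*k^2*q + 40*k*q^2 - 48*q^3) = -k + 4*q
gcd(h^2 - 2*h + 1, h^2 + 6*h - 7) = h - 1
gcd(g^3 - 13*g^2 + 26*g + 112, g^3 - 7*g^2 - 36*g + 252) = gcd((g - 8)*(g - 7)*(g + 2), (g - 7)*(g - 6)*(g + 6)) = g - 7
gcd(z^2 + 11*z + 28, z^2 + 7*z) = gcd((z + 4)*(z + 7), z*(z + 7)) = z + 7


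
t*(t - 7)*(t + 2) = t^3 - 5*t^2 - 14*t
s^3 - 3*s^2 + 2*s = s*(s - 2)*(s - 1)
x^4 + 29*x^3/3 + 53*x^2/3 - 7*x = x*(x - 1/3)*(x + 3)*(x + 7)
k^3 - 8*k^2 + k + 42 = (k - 7)*(k - 3)*(k + 2)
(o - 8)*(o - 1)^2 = o^3 - 10*o^2 + 17*o - 8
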